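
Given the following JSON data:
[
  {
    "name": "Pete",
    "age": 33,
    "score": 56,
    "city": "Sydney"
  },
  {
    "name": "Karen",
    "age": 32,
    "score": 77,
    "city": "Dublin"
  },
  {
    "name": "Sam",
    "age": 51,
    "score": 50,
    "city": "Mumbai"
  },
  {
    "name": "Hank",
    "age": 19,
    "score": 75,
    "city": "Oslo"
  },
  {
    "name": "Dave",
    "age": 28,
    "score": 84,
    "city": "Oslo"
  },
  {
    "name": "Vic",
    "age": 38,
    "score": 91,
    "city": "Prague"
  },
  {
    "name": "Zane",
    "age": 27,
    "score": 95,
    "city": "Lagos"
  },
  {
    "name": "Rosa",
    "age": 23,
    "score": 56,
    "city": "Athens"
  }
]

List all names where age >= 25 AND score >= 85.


Checking both conditions:
  Pete (age=33, score=56) -> no
  Karen (age=32, score=77) -> no
  Sam (age=51, score=50) -> no
  Hank (age=19, score=75) -> no
  Dave (age=28, score=84) -> no
  Vic (age=38, score=91) -> YES
  Zane (age=27, score=95) -> YES
  Rosa (age=23, score=56) -> no


ANSWER: Vic, Zane


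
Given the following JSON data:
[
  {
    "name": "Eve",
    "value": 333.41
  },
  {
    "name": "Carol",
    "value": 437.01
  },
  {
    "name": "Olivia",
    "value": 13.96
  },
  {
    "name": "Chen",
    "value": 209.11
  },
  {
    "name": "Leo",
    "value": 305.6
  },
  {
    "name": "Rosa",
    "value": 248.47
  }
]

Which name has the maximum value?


Comparing values:
  Eve: 333.41
  Carol: 437.01
  Olivia: 13.96
  Chen: 209.11
  Leo: 305.6
  Rosa: 248.47
Maximum: Carol (437.01)

ANSWER: Carol


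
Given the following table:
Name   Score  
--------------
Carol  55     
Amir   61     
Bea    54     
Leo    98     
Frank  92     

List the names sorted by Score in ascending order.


Sorting by Score (ascending):
  Bea: 54
  Carol: 55
  Amir: 61
  Frank: 92
  Leo: 98


ANSWER: Bea, Carol, Amir, Frank, Leo


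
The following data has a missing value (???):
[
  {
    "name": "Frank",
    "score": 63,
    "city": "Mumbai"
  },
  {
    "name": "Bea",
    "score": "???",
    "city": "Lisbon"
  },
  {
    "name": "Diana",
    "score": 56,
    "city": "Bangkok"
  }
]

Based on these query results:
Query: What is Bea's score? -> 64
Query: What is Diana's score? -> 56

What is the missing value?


The missing value is Bea's score
From query: Bea's score = 64

ANSWER: 64


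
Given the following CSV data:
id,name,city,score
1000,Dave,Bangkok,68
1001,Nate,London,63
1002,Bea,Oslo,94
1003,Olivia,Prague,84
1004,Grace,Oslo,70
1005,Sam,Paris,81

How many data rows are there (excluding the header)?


Counting rows (excluding header):
Header: id,name,city,score
Data rows: 6

ANSWER: 6


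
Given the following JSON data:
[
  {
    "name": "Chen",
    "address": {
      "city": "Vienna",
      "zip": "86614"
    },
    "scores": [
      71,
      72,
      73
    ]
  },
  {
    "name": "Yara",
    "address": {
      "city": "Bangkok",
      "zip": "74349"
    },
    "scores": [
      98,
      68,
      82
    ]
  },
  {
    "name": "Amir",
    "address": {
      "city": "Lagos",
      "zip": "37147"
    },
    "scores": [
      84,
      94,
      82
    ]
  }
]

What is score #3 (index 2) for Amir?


Path: records[2].scores[2]
Value: 82

ANSWER: 82


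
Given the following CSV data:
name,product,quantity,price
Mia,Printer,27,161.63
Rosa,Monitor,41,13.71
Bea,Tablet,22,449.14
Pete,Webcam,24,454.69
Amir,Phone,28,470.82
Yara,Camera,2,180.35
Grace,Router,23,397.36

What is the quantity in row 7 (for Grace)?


Row 7: Grace
Column 'quantity' = 23

ANSWER: 23


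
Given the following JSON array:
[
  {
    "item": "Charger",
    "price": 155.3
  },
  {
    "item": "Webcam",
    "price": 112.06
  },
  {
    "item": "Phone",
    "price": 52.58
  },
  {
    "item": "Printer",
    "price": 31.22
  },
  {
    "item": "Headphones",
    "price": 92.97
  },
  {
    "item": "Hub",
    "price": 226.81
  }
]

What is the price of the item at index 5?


Array index 5 -> Hub
price = 226.81

ANSWER: 226.81


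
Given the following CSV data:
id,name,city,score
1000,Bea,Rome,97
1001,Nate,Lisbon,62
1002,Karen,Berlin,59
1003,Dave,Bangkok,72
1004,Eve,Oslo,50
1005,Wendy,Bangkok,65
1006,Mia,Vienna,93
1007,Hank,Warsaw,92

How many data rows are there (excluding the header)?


Counting rows (excluding header):
Header: id,name,city,score
Data rows: 8

ANSWER: 8


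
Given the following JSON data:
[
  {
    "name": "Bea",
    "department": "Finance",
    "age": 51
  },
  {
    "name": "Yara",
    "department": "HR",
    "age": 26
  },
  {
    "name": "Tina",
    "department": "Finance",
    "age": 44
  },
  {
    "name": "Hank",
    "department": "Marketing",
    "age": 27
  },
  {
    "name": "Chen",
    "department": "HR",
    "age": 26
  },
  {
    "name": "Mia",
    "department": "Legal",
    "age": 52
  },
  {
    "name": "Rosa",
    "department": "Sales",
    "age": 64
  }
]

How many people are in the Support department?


Scanning records for department = Support
  No matches found
Count: 0

ANSWER: 0


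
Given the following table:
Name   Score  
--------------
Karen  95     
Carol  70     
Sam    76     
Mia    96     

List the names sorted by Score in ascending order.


Sorting by Score (ascending):
  Carol: 70
  Sam: 76
  Karen: 95
  Mia: 96


ANSWER: Carol, Sam, Karen, Mia


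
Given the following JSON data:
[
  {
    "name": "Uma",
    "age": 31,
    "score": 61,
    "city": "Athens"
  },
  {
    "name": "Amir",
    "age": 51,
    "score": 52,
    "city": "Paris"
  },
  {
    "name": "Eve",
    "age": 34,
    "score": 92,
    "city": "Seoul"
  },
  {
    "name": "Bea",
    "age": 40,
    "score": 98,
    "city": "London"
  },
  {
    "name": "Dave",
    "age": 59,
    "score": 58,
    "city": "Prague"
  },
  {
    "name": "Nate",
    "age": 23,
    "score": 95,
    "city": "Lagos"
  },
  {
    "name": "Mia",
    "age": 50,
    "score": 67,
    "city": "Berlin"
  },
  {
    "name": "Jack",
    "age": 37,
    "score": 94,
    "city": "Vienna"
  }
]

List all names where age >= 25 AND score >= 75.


Checking both conditions:
  Uma (age=31, score=61) -> no
  Amir (age=51, score=52) -> no
  Eve (age=34, score=92) -> YES
  Bea (age=40, score=98) -> YES
  Dave (age=59, score=58) -> no
  Nate (age=23, score=95) -> no
  Mia (age=50, score=67) -> no
  Jack (age=37, score=94) -> YES


ANSWER: Eve, Bea, Jack


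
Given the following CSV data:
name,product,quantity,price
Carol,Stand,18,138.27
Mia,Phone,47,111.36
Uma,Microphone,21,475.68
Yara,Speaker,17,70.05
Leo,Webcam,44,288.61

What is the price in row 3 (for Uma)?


Row 3: Uma
Column 'price' = 475.68

ANSWER: 475.68


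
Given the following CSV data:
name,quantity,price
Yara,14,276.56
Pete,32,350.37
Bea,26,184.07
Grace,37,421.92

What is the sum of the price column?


Values in 'price' column:
  Row 1: 276.56
  Row 2: 350.37
  Row 3: 184.07
  Row 4: 421.92
Sum = 276.56 + 350.37 + 184.07 + 421.92 = 1232.92

ANSWER: 1232.92


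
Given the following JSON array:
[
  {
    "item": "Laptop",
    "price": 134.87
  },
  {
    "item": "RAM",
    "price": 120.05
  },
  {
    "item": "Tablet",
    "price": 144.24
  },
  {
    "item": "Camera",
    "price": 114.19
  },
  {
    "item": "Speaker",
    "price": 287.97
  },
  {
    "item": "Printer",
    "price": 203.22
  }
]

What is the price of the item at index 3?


Array index 3 -> Camera
price = 114.19

ANSWER: 114.19


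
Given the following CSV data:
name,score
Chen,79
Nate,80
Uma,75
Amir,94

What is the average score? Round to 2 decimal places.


Scores: 79, 80, 75, 94
Sum = 328
Count = 4
Average = 328 / 4 = 82.00

ANSWER: 82.00


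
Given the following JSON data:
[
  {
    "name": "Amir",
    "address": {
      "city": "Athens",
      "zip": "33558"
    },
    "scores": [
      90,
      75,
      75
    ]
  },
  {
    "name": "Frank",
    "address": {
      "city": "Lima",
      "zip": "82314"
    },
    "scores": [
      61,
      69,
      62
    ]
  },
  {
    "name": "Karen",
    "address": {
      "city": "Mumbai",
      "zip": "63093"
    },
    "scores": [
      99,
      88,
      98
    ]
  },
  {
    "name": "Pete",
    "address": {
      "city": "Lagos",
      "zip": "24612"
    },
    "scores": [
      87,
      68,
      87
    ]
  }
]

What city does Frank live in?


Path: records[1].address.city
Value: Lima

ANSWER: Lima


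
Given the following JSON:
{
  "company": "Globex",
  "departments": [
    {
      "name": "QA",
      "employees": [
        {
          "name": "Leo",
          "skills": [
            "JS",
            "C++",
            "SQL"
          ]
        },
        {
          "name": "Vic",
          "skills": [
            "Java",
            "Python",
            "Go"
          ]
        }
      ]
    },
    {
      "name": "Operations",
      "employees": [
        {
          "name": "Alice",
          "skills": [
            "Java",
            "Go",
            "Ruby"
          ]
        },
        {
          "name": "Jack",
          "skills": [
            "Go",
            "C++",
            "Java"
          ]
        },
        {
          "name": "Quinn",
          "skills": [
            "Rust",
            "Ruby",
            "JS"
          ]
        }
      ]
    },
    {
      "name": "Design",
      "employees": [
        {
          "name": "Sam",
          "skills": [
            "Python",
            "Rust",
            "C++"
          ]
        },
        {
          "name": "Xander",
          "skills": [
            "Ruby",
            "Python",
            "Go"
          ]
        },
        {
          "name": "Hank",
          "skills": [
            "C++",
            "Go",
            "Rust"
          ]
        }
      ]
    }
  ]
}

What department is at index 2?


Path: departments[2].name
Value: Design

ANSWER: Design


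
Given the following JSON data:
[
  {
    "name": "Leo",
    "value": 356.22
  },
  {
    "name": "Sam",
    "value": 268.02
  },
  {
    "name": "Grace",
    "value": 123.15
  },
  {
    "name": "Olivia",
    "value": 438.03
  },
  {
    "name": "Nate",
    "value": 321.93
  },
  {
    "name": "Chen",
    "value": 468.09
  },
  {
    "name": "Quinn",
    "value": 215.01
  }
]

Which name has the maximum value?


Comparing values:
  Leo: 356.22
  Sam: 268.02
  Grace: 123.15
  Olivia: 438.03
  Nate: 321.93
  Chen: 468.09
  Quinn: 215.01
Maximum: Chen (468.09)

ANSWER: Chen


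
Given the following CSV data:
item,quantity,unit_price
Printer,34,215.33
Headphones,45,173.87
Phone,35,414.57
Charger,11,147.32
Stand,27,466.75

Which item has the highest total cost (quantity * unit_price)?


Computing row totals:
  Printer: 7321.22
  Headphones: 7824.15
  Phone: 14509.95
  Charger: 1620.52
  Stand: 12602.25
Maximum: Phone (14509.95)

ANSWER: Phone


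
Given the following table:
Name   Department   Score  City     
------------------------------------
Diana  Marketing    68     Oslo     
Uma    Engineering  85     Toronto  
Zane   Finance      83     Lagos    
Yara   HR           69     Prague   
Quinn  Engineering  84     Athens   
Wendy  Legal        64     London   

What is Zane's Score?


Row 3: Zane
Score = 83

ANSWER: 83


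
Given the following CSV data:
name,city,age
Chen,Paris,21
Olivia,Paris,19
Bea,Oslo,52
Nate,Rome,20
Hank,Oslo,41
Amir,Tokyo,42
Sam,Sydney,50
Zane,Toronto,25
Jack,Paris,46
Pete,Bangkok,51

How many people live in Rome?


Scanning city column for 'Rome':
  Row 4: Nate -> MATCH
Total matches: 1

ANSWER: 1


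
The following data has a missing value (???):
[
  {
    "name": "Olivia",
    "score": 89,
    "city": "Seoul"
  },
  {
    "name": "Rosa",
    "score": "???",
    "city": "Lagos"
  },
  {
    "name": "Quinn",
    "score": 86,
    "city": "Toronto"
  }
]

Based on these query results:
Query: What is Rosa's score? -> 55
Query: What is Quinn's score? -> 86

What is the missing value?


The missing value is Rosa's score
From query: Rosa's score = 55

ANSWER: 55


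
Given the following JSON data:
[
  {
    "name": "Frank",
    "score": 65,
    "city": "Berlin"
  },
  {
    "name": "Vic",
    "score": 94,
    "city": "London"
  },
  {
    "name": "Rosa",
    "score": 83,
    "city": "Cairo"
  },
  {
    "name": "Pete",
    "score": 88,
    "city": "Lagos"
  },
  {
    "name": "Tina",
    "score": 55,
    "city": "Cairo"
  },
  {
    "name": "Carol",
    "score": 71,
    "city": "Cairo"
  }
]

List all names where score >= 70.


Filtering records where score >= 70:
  Frank (score=65) -> no
  Vic (score=94) -> YES
  Rosa (score=83) -> YES
  Pete (score=88) -> YES
  Tina (score=55) -> no
  Carol (score=71) -> YES


ANSWER: Vic, Rosa, Pete, Carol


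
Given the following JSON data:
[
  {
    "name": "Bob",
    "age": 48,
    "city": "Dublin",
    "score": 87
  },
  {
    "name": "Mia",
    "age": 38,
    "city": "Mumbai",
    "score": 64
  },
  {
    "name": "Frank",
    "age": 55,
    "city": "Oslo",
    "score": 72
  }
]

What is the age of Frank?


Looking up record where name = Frank
Record index: 2
Field 'age' = 55

ANSWER: 55


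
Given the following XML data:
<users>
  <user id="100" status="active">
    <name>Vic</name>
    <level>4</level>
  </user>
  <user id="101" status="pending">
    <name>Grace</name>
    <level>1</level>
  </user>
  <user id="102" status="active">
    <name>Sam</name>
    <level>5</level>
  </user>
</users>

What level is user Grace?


Finding user: Grace
<level>1</level>

ANSWER: 1


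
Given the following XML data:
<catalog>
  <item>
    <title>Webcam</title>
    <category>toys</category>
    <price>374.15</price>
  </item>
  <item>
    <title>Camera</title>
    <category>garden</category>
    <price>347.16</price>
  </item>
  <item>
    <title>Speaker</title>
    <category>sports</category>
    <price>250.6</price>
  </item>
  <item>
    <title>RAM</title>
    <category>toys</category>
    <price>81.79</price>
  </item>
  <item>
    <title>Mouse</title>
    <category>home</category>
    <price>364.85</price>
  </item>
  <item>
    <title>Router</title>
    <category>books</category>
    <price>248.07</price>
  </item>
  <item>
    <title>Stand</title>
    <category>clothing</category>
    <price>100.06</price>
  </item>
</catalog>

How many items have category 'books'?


Scanning <item> elements for <category>books</category>:
  Item 6: Router -> MATCH
Count: 1

ANSWER: 1


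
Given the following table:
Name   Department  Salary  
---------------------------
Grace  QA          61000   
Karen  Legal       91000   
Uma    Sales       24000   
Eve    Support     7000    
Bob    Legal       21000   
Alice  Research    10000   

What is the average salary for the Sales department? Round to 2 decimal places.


Sales department members:
  Uma: 24000
Sum = 24000
Count = 1
Average = 24000 / 1 = 24000.00

ANSWER: 24000.00


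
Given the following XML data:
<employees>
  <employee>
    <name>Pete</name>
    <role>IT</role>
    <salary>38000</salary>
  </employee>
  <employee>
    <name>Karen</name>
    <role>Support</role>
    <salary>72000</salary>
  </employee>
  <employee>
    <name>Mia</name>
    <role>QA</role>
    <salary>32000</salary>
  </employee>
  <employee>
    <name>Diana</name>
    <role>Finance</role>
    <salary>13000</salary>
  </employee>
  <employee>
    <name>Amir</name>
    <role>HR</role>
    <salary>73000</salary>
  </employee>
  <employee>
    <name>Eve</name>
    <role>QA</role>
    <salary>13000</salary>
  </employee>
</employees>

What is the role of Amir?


Searching for <employee> with <name>Amir</name>
Found at position 5
<role>HR</role>

ANSWER: HR


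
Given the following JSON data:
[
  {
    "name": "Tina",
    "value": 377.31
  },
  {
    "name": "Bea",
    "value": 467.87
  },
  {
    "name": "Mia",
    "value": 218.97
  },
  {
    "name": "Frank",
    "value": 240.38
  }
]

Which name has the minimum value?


Comparing values:
  Tina: 377.31
  Bea: 467.87
  Mia: 218.97
  Frank: 240.38
Minimum: Mia (218.97)

ANSWER: Mia


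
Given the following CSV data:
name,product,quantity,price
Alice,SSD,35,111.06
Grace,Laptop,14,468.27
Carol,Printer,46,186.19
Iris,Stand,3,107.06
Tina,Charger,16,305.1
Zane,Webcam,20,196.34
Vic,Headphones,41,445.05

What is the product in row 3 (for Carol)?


Row 3: Carol
Column 'product' = Printer

ANSWER: Printer


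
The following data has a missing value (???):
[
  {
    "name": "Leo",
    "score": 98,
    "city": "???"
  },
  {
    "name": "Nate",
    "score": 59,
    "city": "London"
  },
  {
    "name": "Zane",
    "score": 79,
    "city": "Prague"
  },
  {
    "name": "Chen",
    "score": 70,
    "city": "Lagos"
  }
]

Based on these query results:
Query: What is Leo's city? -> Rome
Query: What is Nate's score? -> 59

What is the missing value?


The missing value is Leo's city
From query: Leo's city = Rome

ANSWER: Rome


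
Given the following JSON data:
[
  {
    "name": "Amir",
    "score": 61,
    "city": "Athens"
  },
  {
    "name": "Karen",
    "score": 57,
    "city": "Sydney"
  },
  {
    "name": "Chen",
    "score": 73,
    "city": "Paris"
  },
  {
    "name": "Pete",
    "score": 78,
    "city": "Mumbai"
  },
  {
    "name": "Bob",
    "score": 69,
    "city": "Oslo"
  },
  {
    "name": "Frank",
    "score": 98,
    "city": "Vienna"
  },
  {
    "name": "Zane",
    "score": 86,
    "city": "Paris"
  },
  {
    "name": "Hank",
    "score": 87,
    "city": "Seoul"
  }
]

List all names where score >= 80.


Filtering records where score >= 80:
  Amir (score=61) -> no
  Karen (score=57) -> no
  Chen (score=73) -> no
  Pete (score=78) -> no
  Bob (score=69) -> no
  Frank (score=98) -> YES
  Zane (score=86) -> YES
  Hank (score=87) -> YES


ANSWER: Frank, Zane, Hank


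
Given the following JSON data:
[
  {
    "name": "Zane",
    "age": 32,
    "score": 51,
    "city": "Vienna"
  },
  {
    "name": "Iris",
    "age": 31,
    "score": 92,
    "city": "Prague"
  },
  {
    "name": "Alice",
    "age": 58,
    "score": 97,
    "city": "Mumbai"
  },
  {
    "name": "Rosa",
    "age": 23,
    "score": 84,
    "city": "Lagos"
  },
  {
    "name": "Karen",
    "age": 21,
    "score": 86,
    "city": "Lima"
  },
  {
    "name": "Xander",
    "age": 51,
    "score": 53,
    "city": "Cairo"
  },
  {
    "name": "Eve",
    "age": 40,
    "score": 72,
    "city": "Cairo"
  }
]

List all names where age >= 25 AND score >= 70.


Checking both conditions:
  Zane (age=32, score=51) -> no
  Iris (age=31, score=92) -> YES
  Alice (age=58, score=97) -> YES
  Rosa (age=23, score=84) -> no
  Karen (age=21, score=86) -> no
  Xander (age=51, score=53) -> no
  Eve (age=40, score=72) -> YES


ANSWER: Iris, Alice, Eve


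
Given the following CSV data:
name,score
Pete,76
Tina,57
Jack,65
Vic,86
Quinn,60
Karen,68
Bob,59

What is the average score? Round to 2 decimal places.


Scores: 76, 57, 65, 86, 60, 68, 59
Sum = 471
Count = 7
Average = 471 / 7 = 67.29

ANSWER: 67.29


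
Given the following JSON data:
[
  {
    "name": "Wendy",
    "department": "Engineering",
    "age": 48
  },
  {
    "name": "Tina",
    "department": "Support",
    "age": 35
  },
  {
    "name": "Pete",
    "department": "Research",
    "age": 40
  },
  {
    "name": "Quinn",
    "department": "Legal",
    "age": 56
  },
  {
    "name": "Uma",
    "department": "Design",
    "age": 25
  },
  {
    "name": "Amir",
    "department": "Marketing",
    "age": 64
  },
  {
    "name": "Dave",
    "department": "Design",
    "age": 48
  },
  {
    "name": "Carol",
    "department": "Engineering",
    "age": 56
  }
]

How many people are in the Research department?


Scanning records for department = Research
  Record 2: Pete
Count: 1

ANSWER: 1


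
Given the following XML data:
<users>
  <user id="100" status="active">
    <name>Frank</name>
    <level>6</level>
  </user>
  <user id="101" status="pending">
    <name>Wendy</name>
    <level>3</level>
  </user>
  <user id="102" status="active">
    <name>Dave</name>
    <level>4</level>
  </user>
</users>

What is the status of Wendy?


Finding user with name = Wendy
user id="101" status="pending"

ANSWER: pending


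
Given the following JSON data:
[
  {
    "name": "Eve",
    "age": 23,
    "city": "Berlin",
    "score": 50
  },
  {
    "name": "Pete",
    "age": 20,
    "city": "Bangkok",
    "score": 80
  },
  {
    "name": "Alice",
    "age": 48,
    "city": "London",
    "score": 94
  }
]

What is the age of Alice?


Looking up record where name = Alice
Record index: 2
Field 'age' = 48

ANSWER: 48


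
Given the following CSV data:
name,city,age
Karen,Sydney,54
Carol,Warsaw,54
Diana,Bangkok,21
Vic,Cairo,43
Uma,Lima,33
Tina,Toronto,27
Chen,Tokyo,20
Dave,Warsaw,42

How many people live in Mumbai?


Scanning city column for 'Mumbai':
Total matches: 0

ANSWER: 0


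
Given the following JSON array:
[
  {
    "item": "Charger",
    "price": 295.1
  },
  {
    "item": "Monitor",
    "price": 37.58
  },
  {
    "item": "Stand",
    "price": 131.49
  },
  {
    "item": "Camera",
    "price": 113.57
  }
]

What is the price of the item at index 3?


Array index 3 -> Camera
price = 113.57

ANSWER: 113.57


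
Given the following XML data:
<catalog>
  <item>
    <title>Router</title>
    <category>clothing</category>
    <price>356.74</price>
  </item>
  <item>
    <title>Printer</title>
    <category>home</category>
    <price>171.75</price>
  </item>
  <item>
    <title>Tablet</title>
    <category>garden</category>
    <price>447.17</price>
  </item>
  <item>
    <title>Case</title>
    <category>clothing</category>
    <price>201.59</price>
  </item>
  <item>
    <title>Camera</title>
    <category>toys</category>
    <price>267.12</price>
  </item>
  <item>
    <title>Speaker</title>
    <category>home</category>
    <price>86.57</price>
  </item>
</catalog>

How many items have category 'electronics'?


Scanning <item> elements for <category>electronics</category>:
Count: 0

ANSWER: 0


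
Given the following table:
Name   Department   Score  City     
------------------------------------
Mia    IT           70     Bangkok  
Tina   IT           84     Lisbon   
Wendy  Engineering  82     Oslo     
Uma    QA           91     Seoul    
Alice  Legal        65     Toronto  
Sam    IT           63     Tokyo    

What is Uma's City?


Row 4: Uma
City = Seoul

ANSWER: Seoul


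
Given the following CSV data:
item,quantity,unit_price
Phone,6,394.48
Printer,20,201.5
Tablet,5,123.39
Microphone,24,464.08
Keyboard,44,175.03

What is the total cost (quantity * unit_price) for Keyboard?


Row: Keyboard
quantity = 44
unit_price = 175.03
total = 44 * 175.03 = 7701.32

ANSWER: 7701.32


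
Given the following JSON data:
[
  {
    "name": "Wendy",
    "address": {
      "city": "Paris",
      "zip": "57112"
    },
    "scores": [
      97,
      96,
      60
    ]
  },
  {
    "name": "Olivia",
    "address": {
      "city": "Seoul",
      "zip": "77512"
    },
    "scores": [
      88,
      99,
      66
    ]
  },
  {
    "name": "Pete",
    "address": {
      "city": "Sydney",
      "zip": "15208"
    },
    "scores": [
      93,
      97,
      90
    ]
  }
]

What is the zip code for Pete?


Path: records[2].address.zip
Value: 15208

ANSWER: 15208


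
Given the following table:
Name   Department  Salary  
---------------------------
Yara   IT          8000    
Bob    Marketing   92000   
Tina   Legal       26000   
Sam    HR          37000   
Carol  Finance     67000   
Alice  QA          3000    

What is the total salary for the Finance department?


Finance department members:
  Carol: 67000
Total = 67000 = 67000

ANSWER: 67000


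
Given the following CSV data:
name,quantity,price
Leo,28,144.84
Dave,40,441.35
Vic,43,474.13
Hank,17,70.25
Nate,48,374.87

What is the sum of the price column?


Values in 'price' column:
  Row 1: 144.84
  Row 2: 441.35
  Row 3: 474.13
  Row 4: 70.25
  Row 5: 374.87
Sum = 144.84 + 441.35 + 474.13 + 70.25 + 374.87 = 1505.44

ANSWER: 1505.44


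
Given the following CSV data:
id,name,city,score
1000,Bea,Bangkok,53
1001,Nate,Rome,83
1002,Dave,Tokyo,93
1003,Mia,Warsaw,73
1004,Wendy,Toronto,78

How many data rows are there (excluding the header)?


Counting rows (excluding header):
Header: id,name,city,score
Data rows: 5

ANSWER: 5


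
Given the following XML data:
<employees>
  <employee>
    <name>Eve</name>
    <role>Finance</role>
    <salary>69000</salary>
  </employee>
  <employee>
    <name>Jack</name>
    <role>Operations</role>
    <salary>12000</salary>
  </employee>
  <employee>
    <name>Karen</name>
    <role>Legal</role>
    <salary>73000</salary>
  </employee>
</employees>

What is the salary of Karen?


Searching for <employee> with <name>Karen</name>
Found at position 3
<salary>73000</salary>

ANSWER: 73000


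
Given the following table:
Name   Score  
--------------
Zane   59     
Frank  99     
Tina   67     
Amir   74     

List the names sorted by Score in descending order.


Sorting by Score (descending):
  Frank: 99
  Amir: 74
  Tina: 67
  Zane: 59


ANSWER: Frank, Amir, Tina, Zane


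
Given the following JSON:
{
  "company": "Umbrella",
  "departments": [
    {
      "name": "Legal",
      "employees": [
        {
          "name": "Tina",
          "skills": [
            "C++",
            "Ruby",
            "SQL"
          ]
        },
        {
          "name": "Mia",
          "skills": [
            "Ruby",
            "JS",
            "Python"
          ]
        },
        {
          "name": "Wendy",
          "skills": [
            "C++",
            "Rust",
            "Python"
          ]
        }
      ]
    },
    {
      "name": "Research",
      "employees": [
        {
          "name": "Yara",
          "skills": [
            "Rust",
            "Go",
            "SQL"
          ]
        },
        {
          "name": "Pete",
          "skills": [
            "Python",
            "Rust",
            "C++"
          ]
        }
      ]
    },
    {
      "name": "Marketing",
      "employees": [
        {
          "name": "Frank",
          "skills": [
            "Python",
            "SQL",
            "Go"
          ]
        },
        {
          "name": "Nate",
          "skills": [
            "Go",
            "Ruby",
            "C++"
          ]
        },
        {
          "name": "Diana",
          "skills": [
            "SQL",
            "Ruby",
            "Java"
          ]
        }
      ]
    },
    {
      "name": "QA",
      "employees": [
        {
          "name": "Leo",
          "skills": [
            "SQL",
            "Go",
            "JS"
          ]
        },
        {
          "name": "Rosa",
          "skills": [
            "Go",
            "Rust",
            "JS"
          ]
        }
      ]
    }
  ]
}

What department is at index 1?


Path: departments[1].name
Value: Research

ANSWER: Research


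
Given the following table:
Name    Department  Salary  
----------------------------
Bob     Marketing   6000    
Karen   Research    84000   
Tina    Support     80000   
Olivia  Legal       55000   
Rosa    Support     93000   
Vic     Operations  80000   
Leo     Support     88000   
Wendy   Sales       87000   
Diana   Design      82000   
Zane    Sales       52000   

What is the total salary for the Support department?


Support department members:
  Tina: 80000
  Rosa: 93000
  Leo: 88000
Total = 80000 + 93000 + 88000 = 261000

ANSWER: 261000


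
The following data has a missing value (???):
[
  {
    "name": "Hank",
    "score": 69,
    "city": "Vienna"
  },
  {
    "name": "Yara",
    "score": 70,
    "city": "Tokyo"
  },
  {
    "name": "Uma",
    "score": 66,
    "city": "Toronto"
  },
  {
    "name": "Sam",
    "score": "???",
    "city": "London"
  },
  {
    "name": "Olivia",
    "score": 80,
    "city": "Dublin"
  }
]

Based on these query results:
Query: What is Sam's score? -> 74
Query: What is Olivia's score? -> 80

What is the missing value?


The missing value is Sam's score
From query: Sam's score = 74

ANSWER: 74


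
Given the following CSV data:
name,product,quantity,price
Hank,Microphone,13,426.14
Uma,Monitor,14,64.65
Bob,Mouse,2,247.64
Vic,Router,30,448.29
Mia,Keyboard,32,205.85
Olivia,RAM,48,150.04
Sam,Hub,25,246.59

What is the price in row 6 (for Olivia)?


Row 6: Olivia
Column 'price' = 150.04

ANSWER: 150.04


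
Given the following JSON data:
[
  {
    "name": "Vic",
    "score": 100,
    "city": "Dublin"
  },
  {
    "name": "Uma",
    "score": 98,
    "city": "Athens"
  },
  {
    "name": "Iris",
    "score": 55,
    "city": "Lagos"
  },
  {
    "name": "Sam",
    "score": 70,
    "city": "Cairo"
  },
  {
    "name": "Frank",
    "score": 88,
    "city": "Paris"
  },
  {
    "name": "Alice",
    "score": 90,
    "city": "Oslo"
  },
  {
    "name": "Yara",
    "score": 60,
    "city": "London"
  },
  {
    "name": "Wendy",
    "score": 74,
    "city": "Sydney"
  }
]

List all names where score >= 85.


Filtering records where score >= 85:
  Vic (score=100) -> YES
  Uma (score=98) -> YES
  Iris (score=55) -> no
  Sam (score=70) -> no
  Frank (score=88) -> YES
  Alice (score=90) -> YES
  Yara (score=60) -> no
  Wendy (score=74) -> no


ANSWER: Vic, Uma, Frank, Alice


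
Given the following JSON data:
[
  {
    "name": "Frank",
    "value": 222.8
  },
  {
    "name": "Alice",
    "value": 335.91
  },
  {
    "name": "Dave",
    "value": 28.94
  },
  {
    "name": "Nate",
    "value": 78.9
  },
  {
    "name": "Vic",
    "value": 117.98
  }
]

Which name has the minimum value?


Comparing values:
  Frank: 222.8
  Alice: 335.91
  Dave: 28.94
  Nate: 78.9
  Vic: 117.98
Minimum: Dave (28.94)

ANSWER: Dave


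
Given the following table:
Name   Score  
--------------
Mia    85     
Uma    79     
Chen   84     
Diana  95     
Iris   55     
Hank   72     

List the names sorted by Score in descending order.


Sorting by Score (descending):
  Diana: 95
  Mia: 85
  Chen: 84
  Uma: 79
  Hank: 72
  Iris: 55


ANSWER: Diana, Mia, Chen, Uma, Hank, Iris


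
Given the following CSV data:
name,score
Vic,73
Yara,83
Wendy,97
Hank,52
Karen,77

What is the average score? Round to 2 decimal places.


Scores: 73, 83, 97, 52, 77
Sum = 382
Count = 5
Average = 382 / 5 = 76.40

ANSWER: 76.40


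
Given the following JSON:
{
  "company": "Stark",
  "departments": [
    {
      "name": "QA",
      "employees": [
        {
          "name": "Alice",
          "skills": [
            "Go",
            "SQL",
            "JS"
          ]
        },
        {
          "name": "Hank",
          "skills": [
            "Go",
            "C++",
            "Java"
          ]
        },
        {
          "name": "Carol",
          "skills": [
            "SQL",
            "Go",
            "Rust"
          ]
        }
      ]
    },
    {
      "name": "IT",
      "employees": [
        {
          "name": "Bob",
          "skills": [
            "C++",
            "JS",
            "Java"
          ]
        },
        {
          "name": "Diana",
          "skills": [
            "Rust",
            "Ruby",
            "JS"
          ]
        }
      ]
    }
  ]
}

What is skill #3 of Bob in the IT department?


Path: departments[1].employees[0].skills[2]
Value: Java

ANSWER: Java


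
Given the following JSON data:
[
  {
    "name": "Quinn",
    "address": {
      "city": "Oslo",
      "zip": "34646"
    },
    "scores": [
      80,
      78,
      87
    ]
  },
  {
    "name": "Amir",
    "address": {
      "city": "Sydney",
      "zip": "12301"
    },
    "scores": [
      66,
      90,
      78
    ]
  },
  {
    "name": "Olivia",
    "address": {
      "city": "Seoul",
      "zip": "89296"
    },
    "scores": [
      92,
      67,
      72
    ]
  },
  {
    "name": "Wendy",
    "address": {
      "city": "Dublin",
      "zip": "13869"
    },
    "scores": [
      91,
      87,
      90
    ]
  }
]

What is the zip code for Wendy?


Path: records[3].address.zip
Value: 13869

ANSWER: 13869


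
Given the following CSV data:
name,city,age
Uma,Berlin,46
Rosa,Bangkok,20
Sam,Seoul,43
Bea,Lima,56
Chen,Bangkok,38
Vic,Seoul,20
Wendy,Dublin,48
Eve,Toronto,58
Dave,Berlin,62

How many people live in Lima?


Scanning city column for 'Lima':
  Row 4: Bea -> MATCH
Total matches: 1

ANSWER: 1


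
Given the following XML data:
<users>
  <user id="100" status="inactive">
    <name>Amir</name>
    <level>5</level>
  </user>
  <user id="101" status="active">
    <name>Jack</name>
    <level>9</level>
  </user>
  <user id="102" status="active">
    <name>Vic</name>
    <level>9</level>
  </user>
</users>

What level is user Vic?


Finding user: Vic
<level>9</level>

ANSWER: 9


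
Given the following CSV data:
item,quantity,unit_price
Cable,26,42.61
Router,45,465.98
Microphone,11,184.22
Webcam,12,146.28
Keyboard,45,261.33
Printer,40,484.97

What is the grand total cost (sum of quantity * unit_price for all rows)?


Computing row totals:
  Cable: 26 * 42.61 = 1107.86
  Router: 45 * 465.98 = 20969.1
  Microphone: 11 * 184.22 = 2026.42
  Webcam: 12 * 146.28 = 1755.36
  Keyboard: 45 * 261.33 = 11759.85
  Printer: 40 * 484.97 = 19398.8
Grand total = 1107.86 + 20969.1 + 2026.42 + 1755.36 + 11759.85 + 19398.8 = 57017.39

ANSWER: 57017.39


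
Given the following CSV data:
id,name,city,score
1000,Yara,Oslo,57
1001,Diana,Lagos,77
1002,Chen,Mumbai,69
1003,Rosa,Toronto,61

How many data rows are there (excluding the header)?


Counting rows (excluding header):
Header: id,name,city,score
Data rows: 4

ANSWER: 4


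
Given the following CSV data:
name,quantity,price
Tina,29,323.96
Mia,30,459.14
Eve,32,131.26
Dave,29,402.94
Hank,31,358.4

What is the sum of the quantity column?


Values in 'quantity' column:
  Row 1: 29
  Row 2: 30
  Row 3: 32
  Row 4: 29
  Row 5: 31
Sum = 29 + 30 + 32 + 29 + 31 = 151

ANSWER: 151


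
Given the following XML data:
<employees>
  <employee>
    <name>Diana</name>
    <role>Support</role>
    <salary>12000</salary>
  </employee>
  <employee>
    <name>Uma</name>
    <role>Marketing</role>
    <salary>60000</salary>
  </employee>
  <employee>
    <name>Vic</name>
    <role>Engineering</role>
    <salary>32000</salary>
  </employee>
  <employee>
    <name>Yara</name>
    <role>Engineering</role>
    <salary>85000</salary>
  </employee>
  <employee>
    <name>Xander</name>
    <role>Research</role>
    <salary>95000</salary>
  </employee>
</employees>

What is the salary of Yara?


Searching for <employee> with <name>Yara</name>
Found at position 4
<salary>85000</salary>

ANSWER: 85000


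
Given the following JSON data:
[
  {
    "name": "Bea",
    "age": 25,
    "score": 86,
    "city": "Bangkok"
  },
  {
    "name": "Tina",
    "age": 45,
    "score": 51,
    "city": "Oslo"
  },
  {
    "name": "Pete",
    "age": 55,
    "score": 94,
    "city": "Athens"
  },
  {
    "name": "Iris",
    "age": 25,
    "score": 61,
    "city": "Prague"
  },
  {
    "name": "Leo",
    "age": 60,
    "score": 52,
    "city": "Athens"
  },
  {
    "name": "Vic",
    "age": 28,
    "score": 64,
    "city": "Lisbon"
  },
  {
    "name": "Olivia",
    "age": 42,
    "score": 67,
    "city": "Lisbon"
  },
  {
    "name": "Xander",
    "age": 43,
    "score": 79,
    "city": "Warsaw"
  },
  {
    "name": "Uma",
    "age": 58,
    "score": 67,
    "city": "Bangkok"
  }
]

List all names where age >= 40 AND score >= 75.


Checking both conditions:
  Bea (age=25, score=86) -> no
  Tina (age=45, score=51) -> no
  Pete (age=55, score=94) -> YES
  Iris (age=25, score=61) -> no
  Leo (age=60, score=52) -> no
  Vic (age=28, score=64) -> no
  Olivia (age=42, score=67) -> no
  Xander (age=43, score=79) -> YES
  Uma (age=58, score=67) -> no


ANSWER: Pete, Xander


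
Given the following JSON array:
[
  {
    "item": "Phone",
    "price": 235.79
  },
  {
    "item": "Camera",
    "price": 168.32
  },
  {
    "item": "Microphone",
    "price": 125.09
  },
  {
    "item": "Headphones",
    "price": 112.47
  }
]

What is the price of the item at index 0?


Array index 0 -> Phone
price = 235.79

ANSWER: 235.79


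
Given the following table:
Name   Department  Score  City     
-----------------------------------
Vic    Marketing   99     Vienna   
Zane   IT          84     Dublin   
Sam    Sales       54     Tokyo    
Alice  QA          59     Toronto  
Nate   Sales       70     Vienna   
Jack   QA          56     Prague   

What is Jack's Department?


Row 6: Jack
Department = QA

ANSWER: QA


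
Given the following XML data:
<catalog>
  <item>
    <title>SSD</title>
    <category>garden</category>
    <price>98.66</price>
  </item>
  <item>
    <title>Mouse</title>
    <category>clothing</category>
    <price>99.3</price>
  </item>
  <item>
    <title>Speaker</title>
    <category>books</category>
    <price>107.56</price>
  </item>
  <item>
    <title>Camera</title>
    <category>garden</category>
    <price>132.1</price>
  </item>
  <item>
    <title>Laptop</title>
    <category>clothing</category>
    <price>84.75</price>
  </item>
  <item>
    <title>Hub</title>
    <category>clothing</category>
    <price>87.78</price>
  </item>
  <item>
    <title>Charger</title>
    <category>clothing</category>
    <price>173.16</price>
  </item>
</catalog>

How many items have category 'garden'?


Scanning <item> elements for <category>garden</category>:
  Item 1: SSD -> MATCH
  Item 4: Camera -> MATCH
Count: 2

ANSWER: 2


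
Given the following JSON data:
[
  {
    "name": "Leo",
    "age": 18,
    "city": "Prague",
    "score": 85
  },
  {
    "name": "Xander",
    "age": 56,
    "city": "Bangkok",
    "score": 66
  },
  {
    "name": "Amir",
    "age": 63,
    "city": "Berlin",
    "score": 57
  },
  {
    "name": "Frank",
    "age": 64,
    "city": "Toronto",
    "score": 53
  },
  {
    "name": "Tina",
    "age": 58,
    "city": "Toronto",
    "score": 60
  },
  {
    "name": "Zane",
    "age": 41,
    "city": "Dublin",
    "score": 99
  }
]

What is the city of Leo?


Looking up record where name = Leo
Record index: 0
Field 'city' = Prague

ANSWER: Prague


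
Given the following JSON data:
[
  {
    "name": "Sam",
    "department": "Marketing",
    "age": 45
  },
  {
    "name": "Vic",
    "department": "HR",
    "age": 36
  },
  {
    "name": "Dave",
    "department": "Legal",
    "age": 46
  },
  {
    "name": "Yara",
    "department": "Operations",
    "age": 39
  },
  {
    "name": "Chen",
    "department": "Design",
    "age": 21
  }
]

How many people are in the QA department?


Scanning records for department = QA
  No matches found
Count: 0

ANSWER: 0


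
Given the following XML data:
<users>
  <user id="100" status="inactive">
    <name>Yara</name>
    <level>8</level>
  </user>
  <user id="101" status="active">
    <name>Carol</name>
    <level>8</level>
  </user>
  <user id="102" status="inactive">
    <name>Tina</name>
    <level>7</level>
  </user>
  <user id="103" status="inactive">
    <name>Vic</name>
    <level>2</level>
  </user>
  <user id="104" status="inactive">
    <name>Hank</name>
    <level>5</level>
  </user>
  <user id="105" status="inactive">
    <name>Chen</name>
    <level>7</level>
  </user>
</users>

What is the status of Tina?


Finding user with name = Tina
user id="102" status="inactive"

ANSWER: inactive


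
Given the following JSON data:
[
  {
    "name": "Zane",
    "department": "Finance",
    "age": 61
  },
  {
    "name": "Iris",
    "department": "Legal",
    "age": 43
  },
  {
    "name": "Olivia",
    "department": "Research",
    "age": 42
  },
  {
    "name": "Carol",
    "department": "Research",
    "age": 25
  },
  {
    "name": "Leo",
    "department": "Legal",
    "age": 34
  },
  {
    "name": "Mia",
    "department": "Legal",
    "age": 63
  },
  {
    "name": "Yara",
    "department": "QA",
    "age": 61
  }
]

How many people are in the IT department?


Scanning records for department = IT
  No matches found
Count: 0

ANSWER: 0


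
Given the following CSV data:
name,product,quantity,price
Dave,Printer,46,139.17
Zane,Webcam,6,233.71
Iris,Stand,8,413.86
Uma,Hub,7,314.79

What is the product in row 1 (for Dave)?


Row 1: Dave
Column 'product' = Printer

ANSWER: Printer


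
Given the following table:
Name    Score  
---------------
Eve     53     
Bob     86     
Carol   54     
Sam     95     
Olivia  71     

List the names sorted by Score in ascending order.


Sorting by Score (ascending):
  Eve: 53
  Carol: 54
  Olivia: 71
  Bob: 86
  Sam: 95


ANSWER: Eve, Carol, Olivia, Bob, Sam
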